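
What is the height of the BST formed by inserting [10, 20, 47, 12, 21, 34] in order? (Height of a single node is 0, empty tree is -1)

Insertion order: [10, 20, 47, 12, 21, 34]
Tree (level-order array): [10, None, 20, 12, 47, None, None, 21, None, None, 34]
Compute height bottom-up (empty subtree = -1):
  height(12) = 1 + max(-1, -1) = 0
  height(34) = 1 + max(-1, -1) = 0
  height(21) = 1 + max(-1, 0) = 1
  height(47) = 1 + max(1, -1) = 2
  height(20) = 1 + max(0, 2) = 3
  height(10) = 1 + max(-1, 3) = 4
Height = 4


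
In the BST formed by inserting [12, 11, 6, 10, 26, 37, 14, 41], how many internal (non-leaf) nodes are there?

Tree built from: [12, 11, 6, 10, 26, 37, 14, 41]
Tree (level-order array): [12, 11, 26, 6, None, 14, 37, None, 10, None, None, None, 41]
Rule: An internal node has at least one child.
Per-node child counts:
  node 12: 2 child(ren)
  node 11: 1 child(ren)
  node 6: 1 child(ren)
  node 10: 0 child(ren)
  node 26: 2 child(ren)
  node 14: 0 child(ren)
  node 37: 1 child(ren)
  node 41: 0 child(ren)
Matching nodes: [12, 11, 6, 26, 37]
Count of internal (non-leaf) nodes: 5


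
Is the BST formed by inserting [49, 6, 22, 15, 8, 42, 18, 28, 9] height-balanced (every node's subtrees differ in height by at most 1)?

Tree (level-order array): [49, 6, None, None, 22, 15, 42, 8, 18, 28, None, None, 9]
Definition: a tree is height-balanced if, at every node, |h(left) - h(right)| <= 1 (empty subtree has height -1).
Bottom-up per-node check:
  node 9: h_left=-1, h_right=-1, diff=0 [OK], height=0
  node 8: h_left=-1, h_right=0, diff=1 [OK], height=1
  node 18: h_left=-1, h_right=-1, diff=0 [OK], height=0
  node 15: h_left=1, h_right=0, diff=1 [OK], height=2
  node 28: h_left=-1, h_right=-1, diff=0 [OK], height=0
  node 42: h_left=0, h_right=-1, diff=1 [OK], height=1
  node 22: h_left=2, h_right=1, diff=1 [OK], height=3
  node 6: h_left=-1, h_right=3, diff=4 [FAIL (|-1-3|=4 > 1)], height=4
  node 49: h_left=4, h_right=-1, diff=5 [FAIL (|4--1|=5 > 1)], height=5
Node 6 violates the condition: |-1 - 3| = 4 > 1.
Result: Not balanced


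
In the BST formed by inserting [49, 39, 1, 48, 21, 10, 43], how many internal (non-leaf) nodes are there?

Tree built from: [49, 39, 1, 48, 21, 10, 43]
Tree (level-order array): [49, 39, None, 1, 48, None, 21, 43, None, 10]
Rule: An internal node has at least one child.
Per-node child counts:
  node 49: 1 child(ren)
  node 39: 2 child(ren)
  node 1: 1 child(ren)
  node 21: 1 child(ren)
  node 10: 0 child(ren)
  node 48: 1 child(ren)
  node 43: 0 child(ren)
Matching nodes: [49, 39, 1, 21, 48]
Count of internal (non-leaf) nodes: 5


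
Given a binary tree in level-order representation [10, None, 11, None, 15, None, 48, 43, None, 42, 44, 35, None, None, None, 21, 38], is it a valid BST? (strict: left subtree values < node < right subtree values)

Level-order array: [10, None, 11, None, 15, None, 48, 43, None, 42, 44, 35, None, None, None, 21, 38]
Validate using subtree bounds (lo, hi): at each node, require lo < value < hi,
then recurse left with hi=value and right with lo=value.
Preorder trace (stopping at first violation):
  at node 10 with bounds (-inf, +inf): OK
  at node 11 with bounds (10, +inf): OK
  at node 15 with bounds (11, +inf): OK
  at node 48 with bounds (15, +inf): OK
  at node 43 with bounds (15, 48): OK
  at node 42 with bounds (15, 43): OK
  at node 35 with bounds (15, 42): OK
  at node 21 with bounds (15, 35): OK
  at node 38 with bounds (35, 42): OK
  at node 44 with bounds (43, 48): OK
No violation found at any node.
Result: Valid BST


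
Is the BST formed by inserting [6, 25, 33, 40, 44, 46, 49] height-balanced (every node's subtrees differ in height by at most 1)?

Tree (level-order array): [6, None, 25, None, 33, None, 40, None, 44, None, 46, None, 49]
Definition: a tree is height-balanced if, at every node, |h(left) - h(right)| <= 1 (empty subtree has height -1).
Bottom-up per-node check:
  node 49: h_left=-1, h_right=-1, diff=0 [OK], height=0
  node 46: h_left=-1, h_right=0, diff=1 [OK], height=1
  node 44: h_left=-1, h_right=1, diff=2 [FAIL (|-1-1|=2 > 1)], height=2
  node 40: h_left=-1, h_right=2, diff=3 [FAIL (|-1-2|=3 > 1)], height=3
  node 33: h_left=-1, h_right=3, diff=4 [FAIL (|-1-3|=4 > 1)], height=4
  node 25: h_left=-1, h_right=4, diff=5 [FAIL (|-1-4|=5 > 1)], height=5
  node 6: h_left=-1, h_right=5, diff=6 [FAIL (|-1-5|=6 > 1)], height=6
Node 44 violates the condition: |-1 - 1| = 2 > 1.
Result: Not balanced


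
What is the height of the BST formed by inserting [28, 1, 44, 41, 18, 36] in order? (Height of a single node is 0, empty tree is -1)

Insertion order: [28, 1, 44, 41, 18, 36]
Tree (level-order array): [28, 1, 44, None, 18, 41, None, None, None, 36]
Compute height bottom-up (empty subtree = -1):
  height(18) = 1 + max(-1, -1) = 0
  height(1) = 1 + max(-1, 0) = 1
  height(36) = 1 + max(-1, -1) = 0
  height(41) = 1 + max(0, -1) = 1
  height(44) = 1 + max(1, -1) = 2
  height(28) = 1 + max(1, 2) = 3
Height = 3


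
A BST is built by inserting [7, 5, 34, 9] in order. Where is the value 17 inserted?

Starting tree (level order): [7, 5, 34, None, None, 9]
Insertion path: 7 -> 34 -> 9
Result: insert 17 as right child of 9
Final tree (level order): [7, 5, 34, None, None, 9, None, None, 17]


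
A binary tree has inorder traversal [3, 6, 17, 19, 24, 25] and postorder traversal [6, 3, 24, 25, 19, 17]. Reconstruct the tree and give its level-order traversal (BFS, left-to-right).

Inorder:   [3, 6, 17, 19, 24, 25]
Postorder: [6, 3, 24, 25, 19, 17]
Algorithm: postorder visits root last, so walk postorder right-to-left;
each value is the root of the current inorder slice — split it at that
value, recurse on the right subtree first, then the left.
Recursive splits:
  root=17; inorder splits into left=[3, 6], right=[19, 24, 25]
  root=19; inorder splits into left=[], right=[24, 25]
  root=25; inorder splits into left=[24], right=[]
  root=24; inorder splits into left=[], right=[]
  root=3; inorder splits into left=[], right=[6]
  root=6; inorder splits into left=[], right=[]
Reconstructed level-order: [17, 3, 19, 6, 25, 24]


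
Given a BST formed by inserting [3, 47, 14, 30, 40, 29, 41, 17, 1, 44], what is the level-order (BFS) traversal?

Tree insertion order: [3, 47, 14, 30, 40, 29, 41, 17, 1, 44]
Tree (level-order array): [3, 1, 47, None, None, 14, None, None, 30, 29, 40, 17, None, None, 41, None, None, None, 44]
BFS from the root, enqueuing left then right child of each popped node:
  queue [3] -> pop 3, enqueue [1, 47], visited so far: [3]
  queue [1, 47] -> pop 1, enqueue [none], visited so far: [3, 1]
  queue [47] -> pop 47, enqueue [14], visited so far: [3, 1, 47]
  queue [14] -> pop 14, enqueue [30], visited so far: [3, 1, 47, 14]
  queue [30] -> pop 30, enqueue [29, 40], visited so far: [3, 1, 47, 14, 30]
  queue [29, 40] -> pop 29, enqueue [17], visited so far: [3, 1, 47, 14, 30, 29]
  queue [40, 17] -> pop 40, enqueue [41], visited so far: [3, 1, 47, 14, 30, 29, 40]
  queue [17, 41] -> pop 17, enqueue [none], visited so far: [3, 1, 47, 14, 30, 29, 40, 17]
  queue [41] -> pop 41, enqueue [44], visited so far: [3, 1, 47, 14, 30, 29, 40, 17, 41]
  queue [44] -> pop 44, enqueue [none], visited so far: [3, 1, 47, 14, 30, 29, 40, 17, 41, 44]
Result: [3, 1, 47, 14, 30, 29, 40, 17, 41, 44]


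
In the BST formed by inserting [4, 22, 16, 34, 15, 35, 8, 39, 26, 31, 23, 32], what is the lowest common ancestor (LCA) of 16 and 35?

Tree insertion order: [4, 22, 16, 34, 15, 35, 8, 39, 26, 31, 23, 32]
Tree (level-order array): [4, None, 22, 16, 34, 15, None, 26, 35, 8, None, 23, 31, None, 39, None, None, None, None, None, 32]
In a BST, the LCA of p=16, q=35 is the first node v on the
root-to-leaf path with p <= v <= q (go left if both < v, right if both > v).
Walk from root:
  at 4: both 16 and 35 > 4, go right
  at 22: 16 <= 22 <= 35, this is the LCA
LCA = 22


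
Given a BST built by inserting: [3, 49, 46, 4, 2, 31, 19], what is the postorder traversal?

Tree insertion order: [3, 49, 46, 4, 2, 31, 19]
Tree (level-order array): [3, 2, 49, None, None, 46, None, 4, None, None, 31, 19]
Postorder traversal: [2, 19, 31, 4, 46, 49, 3]


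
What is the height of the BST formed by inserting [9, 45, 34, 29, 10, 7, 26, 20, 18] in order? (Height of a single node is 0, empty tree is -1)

Insertion order: [9, 45, 34, 29, 10, 7, 26, 20, 18]
Tree (level-order array): [9, 7, 45, None, None, 34, None, 29, None, 10, None, None, 26, 20, None, 18]
Compute height bottom-up (empty subtree = -1):
  height(7) = 1 + max(-1, -1) = 0
  height(18) = 1 + max(-1, -1) = 0
  height(20) = 1 + max(0, -1) = 1
  height(26) = 1 + max(1, -1) = 2
  height(10) = 1 + max(-1, 2) = 3
  height(29) = 1 + max(3, -1) = 4
  height(34) = 1 + max(4, -1) = 5
  height(45) = 1 + max(5, -1) = 6
  height(9) = 1 + max(0, 6) = 7
Height = 7


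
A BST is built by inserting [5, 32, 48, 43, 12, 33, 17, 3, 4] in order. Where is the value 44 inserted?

Starting tree (level order): [5, 3, 32, None, 4, 12, 48, None, None, None, 17, 43, None, None, None, 33]
Insertion path: 5 -> 32 -> 48 -> 43
Result: insert 44 as right child of 43
Final tree (level order): [5, 3, 32, None, 4, 12, 48, None, None, None, 17, 43, None, None, None, 33, 44]


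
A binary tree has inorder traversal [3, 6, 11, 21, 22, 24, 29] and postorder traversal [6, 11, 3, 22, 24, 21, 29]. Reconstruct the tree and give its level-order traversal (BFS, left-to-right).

Inorder:   [3, 6, 11, 21, 22, 24, 29]
Postorder: [6, 11, 3, 22, 24, 21, 29]
Algorithm: postorder visits root last, so walk postorder right-to-left;
each value is the root of the current inorder slice — split it at that
value, recurse on the right subtree first, then the left.
Recursive splits:
  root=29; inorder splits into left=[3, 6, 11, 21, 22, 24], right=[]
  root=21; inorder splits into left=[3, 6, 11], right=[22, 24]
  root=24; inorder splits into left=[22], right=[]
  root=22; inorder splits into left=[], right=[]
  root=3; inorder splits into left=[], right=[6, 11]
  root=11; inorder splits into left=[6], right=[]
  root=6; inorder splits into left=[], right=[]
Reconstructed level-order: [29, 21, 3, 24, 11, 22, 6]


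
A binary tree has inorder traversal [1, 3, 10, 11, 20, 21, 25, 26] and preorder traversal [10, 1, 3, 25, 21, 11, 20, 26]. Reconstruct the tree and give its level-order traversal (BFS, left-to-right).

Inorder:  [1, 3, 10, 11, 20, 21, 25, 26]
Preorder: [10, 1, 3, 25, 21, 11, 20, 26]
Algorithm: preorder visits root first, so consume preorder in order;
for each root, split the current inorder slice at that value into
left-subtree inorder and right-subtree inorder, then recurse.
Recursive splits:
  root=10; inorder splits into left=[1, 3], right=[11, 20, 21, 25, 26]
  root=1; inorder splits into left=[], right=[3]
  root=3; inorder splits into left=[], right=[]
  root=25; inorder splits into left=[11, 20, 21], right=[26]
  root=21; inorder splits into left=[11, 20], right=[]
  root=11; inorder splits into left=[], right=[20]
  root=20; inorder splits into left=[], right=[]
  root=26; inorder splits into left=[], right=[]
Reconstructed level-order: [10, 1, 25, 3, 21, 26, 11, 20]


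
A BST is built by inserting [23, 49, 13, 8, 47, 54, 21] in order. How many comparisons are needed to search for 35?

Search path for 35: 23 -> 49 -> 47
Found: False
Comparisons: 3


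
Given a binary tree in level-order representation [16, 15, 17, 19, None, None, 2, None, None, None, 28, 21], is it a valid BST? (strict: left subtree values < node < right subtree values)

Level-order array: [16, 15, 17, 19, None, None, 2, None, None, None, 28, 21]
Validate using subtree bounds (lo, hi): at each node, require lo < value < hi,
then recurse left with hi=value and right with lo=value.
Preorder trace (stopping at first violation):
  at node 16 with bounds (-inf, +inf): OK
  at node 15 with bounds (-inf, 16): OK
  at node 19 with bounds (-inf, 15): VIOLATION
Node 19 violates its bound: not (-inf < 19 < 15).
Result: Not a valid BST


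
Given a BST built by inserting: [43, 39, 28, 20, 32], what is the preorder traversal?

Tree insertion order: [43, 39, 28, 20, 32]
Tree (level-order array): [43, 39, None, 28, None, 20, 32]
Preorder traversal: [43, 39, 28, 20, 32]


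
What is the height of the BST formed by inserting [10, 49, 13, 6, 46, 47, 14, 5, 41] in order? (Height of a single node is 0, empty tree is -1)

Insertion order: [10, 49, 13, 6, 46, 47, 14, 5, 41]
Tree (level-order array): [10, 6, 49, 5, None, 13, None, None, None, None, 46, 14, 47, None, 41]
Compute height bottom-up (empty subtree = -1):
  height(5) = 1 + max(-1, -1) = 0
  height(6) = 1 + max(0, -1) = 1
  height(41) = 1 + max(-1, -1) = 0
  height(14) = 1 + max(-1, 0) = 1
  height(47) = 1 + max(-1, -1) = 0
  height(46) = 1 + max(1, 0) = 2
  height(13) = 1 + max(-1, 2) = 3
  height(49) = 1 + max(3, -1) = 4
  height(10) = 1 + max(1, 4) = 5
Height = 5


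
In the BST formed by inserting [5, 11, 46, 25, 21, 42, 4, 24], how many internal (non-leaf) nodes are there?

Tree built from: [5, 11, 46, 25, 21, 42, 4, 24]
Tree (level-order array): [5, 4, 11, None, None, None, 46, 25, None, 21, 42, None, 24]
Rule: An internal node has at least one child.
Per-node child counts:
  node 5: 2 child(ren)
  node 4: 0 child(ren)
  node 11: 1 child(ren)
  node 46: 1 child(ren)
  node 25: 2 child(ren)
  node 21: 1 child(ren)
  node 24: 0 child(ren)
  node 42: 0 child(ren)
Matching nodes: [5, 11, 46, 25, 21]
Count of internal (non-leaf) nodes: 5


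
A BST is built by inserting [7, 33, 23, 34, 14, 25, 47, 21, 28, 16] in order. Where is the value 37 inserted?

Starting tree (level order): [7, None, 33, 23, 34, 14, 25, None, 47, None, 21, None, 28, None, None, 16]
Insertion path: 7 -> 33 -> 34 -> 47
Result: insert 37 as left child of 47
Final tree (level order): [7, None, 33, 23, 34, 14, 25, None, 47, None, 21, None, 28, 37, None, 16]


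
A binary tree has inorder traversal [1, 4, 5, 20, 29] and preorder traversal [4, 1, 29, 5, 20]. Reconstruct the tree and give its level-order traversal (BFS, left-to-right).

Inorder:  [1, 4, 5, 20, 29]
Preorder: [4, 1, 29, 5, 20]
Algorithm: preorder visits root first, so consume preorder in order;
for each root, split the current inorder slice at that value into
left-subtree inorder and right-subtree inorder, then recurse.
Recursive splits:
  root=4; inorder splits into left=[1], right=[5, 20, 29]
  root=1; inorder splits into left=[], right=[]
  root=29; inorder splits into left=[5, 20], right=[]
  root=5; inorder splits into left=[], right=[20]
  root=20; inorder splits into left=[], right=[]
Reconstructed level-order: [4, 1, 29, 5, 20]


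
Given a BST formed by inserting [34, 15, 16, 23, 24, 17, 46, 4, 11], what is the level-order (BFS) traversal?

Tree insertion order: [34, 15, 16, 23, 24, 17, 46, 4, 11]
Tree (level-order array): [34, 15, 46, 4, 16, None, None, None, 11, None, 23, None, None, 17, 24]
BFS from the root, enqueuing left then right child of each popped node:
  queue [34] -> pop 34, enqueue [15, 46], visited so far: [34]
  queue [15, 46] -> pop 15, enqueue [4, 16], visited so far: [34, 15]
  queue [46, 4, 16] -> pop 46, enqueue [none], visited so far: [34, 15, 46]
  queue [4, 16] -> pop 4, enqueue [11], visited so far: [34, 15, 46, 4]
  queue [16, 11] -> pop 16, enqueue [23], visited so far: [34, 15, 46, 4, 16]
  queue [11, 23] -> pop 11, enqueue [none], visited so far: [34, 15, 46, 4, 16, 11]
  queue [23] -> pop 23, enqueue [17, 24], visited so far: [34, 15, 46, 4, 16, 11, 23]
  queue [17, 24] -> pop 17, enqueue [none], visited so far: [34, 15, 46, 4, 16, 11, 23, 17]
  queue [24] -> pop 24, enqueue [none], visited so far: [34, 15, 46, 4, 16, 11, 23, 17, 24]
Result: [34, 15, 46, 4, 16, 11, 23, 17, 24]


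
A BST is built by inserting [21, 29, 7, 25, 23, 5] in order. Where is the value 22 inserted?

Starting tree (level order): [21, 7, 29, 5, None, 25, None, None, None, 23]
Insertion path: 21 -> 29 -> 25 -> 23
Result: insert 22 as left child of 23
Final tree (level order): [21, 7, 29, 5, None, 25, None, None, None, 23, None, 22]


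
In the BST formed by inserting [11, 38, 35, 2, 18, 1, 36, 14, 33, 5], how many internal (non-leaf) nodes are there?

Tree built from: [11, 38, 35, 2, 18, 1, 36, 14, 33, 5]
Tree (level-order array): [11, 2, 38, 1, 5, 35, None, None, None, None, None, 18, 36, 14, 33]
Rule: An internal node has at least one child.
Per-node child counts:
  node 11: 2 child(ren)
  node 2: 2 child(ren)
  node 1: 0 child(ren)
  node 5: 0 child(ren)
  node 38: 1 child(ren)
  node 35: 2 child(ren)
  node 18: 2 child(ren)
  node 14: 0 child(ren)
  node 33: 0 child(ren)
  node 36: 0 child(ren)
Matching nodes: [11, 2, 38, 35, 18]
Count of internal (non-leaf) nodes: 5


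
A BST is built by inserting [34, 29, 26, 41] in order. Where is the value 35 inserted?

Starting tree (level order): [34, 29, 41, 26]
Insertion path: 34 -> 41
Result: insert 35 as left child of 41
Final tree (level order): [34, 29, 41, 26, None, 35]


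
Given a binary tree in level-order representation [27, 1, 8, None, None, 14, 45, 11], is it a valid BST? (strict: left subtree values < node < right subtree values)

Level-order array: [27, 1, 8, None, None, 14, 45, 11]
Validate using subtree bounds (lo, hi): at each node, require lo < value < hi,
then recurse left with hi=value and right with lo=value.
Preorder trace (stopping at first violation):
  at node 27 with bounds (-inf, +inf): OK
  at node 1 with bounds (-inf, 27): OK
  at node 8 with bounds (27, +inf): VIOLATION
Node 8 violates its bound: not (27 < 8 < +inf).
Result: Not a valid BST


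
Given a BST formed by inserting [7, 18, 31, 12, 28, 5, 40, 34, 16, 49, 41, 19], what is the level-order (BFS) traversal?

Tree insertion order: [7, 18, 31, 12, 28, 5, 40, 34, 16, 49, 41, 19]
Tree (level-order array): [7, 5, 18, None, None, 12, 31, None, 16, 28, 40, None, None, 19, None, 34, 49, None, None, None, None, 41]
BFS from the root, enqueuing left then right child of each popped node:
  queue [7] -> pop 7, enqueue [5, 18], visited so far: [7]
  queue [5, 18] -> pop 5, enqueue [none], visited so far: [7, 5]
  queue [18] -> pop 18, enqueue [12, 31], visited so far: [7, 5, 18]
  queue [12, 31] -> pop 12, enqueue [16], visited so far: [7, 5, 18, 12]
  queue [31, 16] -> pop 31, enqueue [28, 40], visited so far: [7, 5, 18, 12, 31]
  queue [16, 28, 40] -> pop 16, enqueue [none], visited so far: [7, 5, 18, 12, 31, 16]
  queue [28, 40] -> pop 28, enqueue [19], visited so far: [7, 5, 18, 12, 31, 16, 28]
  queue [40, 19] -> pop 40, enqueue [34, 49], visited so far: [7, 5, 18, 12, 31, 16, 28, 40]
  queue [19, 34, 49] -> pop 19, enqueue [none], visited so far: [7, 5, 18, 12, 31, 16, 28, 40, 19]
  queue [34, 49] -> pop 34, enqueue [none], visited so far: [7, 5, 18, 12, 31, 16, 28, 40, 19, 34]
  queue [49] -> pop 49, enqueue [41], visited so far: [7, 5, 18, 12, 31, 16, 28, 40, 19, 34, 49]
  queue [41] -> pop 41, enqueue [none], visited so far: [7, 5, 18, 12, 31, 16, 28, 40, 19, 34, 49, 41]
Result: [7, 5, 18, 12, 31, 16, 28, 40, 19, 34, 49, 41]


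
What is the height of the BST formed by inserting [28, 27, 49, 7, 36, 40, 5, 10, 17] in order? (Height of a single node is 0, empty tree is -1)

Insertion order: [28, 27, 49, 7, 36, 40, 5, 10, 17]
Tree (level-order array): [28, 27, 49, 7, None, 36, None, 5, 10, None, 40, None, None, None, 17]
Compute height bottom-up (empty subtree = -1):
  height(5) = 1 + max(-1, -1) = 0
  height(17) = 1 + max(-1, -1) = 0
  height(10) = 1 + max(-1, 0) = 1
  height(7) = 1 + max(0, 1) = 2
  height(27) = 1 + max(2, -1) = 3
  height(40) = 1 + max(-1, -1) = 0
  height(36) = 1 + max(-1, 0) = 1
  height(49) = 1 + max(1, -1) = 2
  height(28) = 1 + max(3, 2) = 4
Height = 4


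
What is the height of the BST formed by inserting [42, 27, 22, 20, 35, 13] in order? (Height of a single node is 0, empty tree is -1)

Insertion order: [42, 27, 22, 20, 35, 13]
Tree (level-order array): [42, 27, None, 22, 35, 20, None, None, None, 13]
Compute height bottom-up (empty subtree = -1):
  height(13) = 1 + max(-1, -1) = 0
  height(20) = 1 + max(0, -1) = 1
  height(22) = 1 + max(1, -1) = 2
  height(35) = 1 + max(-1, -1) = 0
  height(27) = 1 + max(2, 0) = 3
  height(42) = 1 + max(3, -1) = 4
Height = 4


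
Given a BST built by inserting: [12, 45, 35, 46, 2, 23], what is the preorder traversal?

Tree insertion order: [12, 45, 35, 46, 2, 23]
Tree (level-order array): [12, 2, 45, None, None, 35, 46, 23]
Preorder traversal: [12, 2, 45, 35, 23, 46]


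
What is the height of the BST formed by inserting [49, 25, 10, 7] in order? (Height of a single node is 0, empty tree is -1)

Insertion order: [49, 25, 10, 7]
Tree (level-order array): [49, 25, None, 10, None, 7]
Compute height bottom-up (empty subtree = -1):
  height(7) = 1 + max(-1, -1) = 0
  height(10) = 1 + max(0, -1) = 1
  height(25) = 1 + max(1, -1) = 2
  height(49) = 1 + max(2, -1) = 3
Height = 3


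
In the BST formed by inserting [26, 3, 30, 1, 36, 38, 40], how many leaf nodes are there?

Tree built from: [26, 3, 30, 1, 36, 38, 40]
Tree (level-order array): [26, 3, 30, 1, None, None, 36, None, None, None, 38, None, 40]
Rule: A leaf has 0 children.
Per-node child counts:
  node 26: 2 child(ren)
  node 3: 1 child(ren)
  node 1: 0 child(ren)
  node 30: 1 child(ren)
  node 36: 1 child(ren)
  node 38: 1 child(ren)
  node 40: 0 child(ren)
Matching nodes: [1, 40]
Count of leaf nodes: 2


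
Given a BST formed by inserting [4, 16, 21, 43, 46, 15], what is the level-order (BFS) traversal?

Tree insertion order: [4, 16, 21, 43, 46, 15]
Tree (level-order array): [4, None, 16, 15, 21, None, None, None, 43, None, 46]
BFS from the root, enqueuing left then right child of each popped node:
  queue [4] -> pop 4, enqueue [16], visited so far: [4]
  queue [16] -> pop 16, enqueue [15, 21], visited so far: [4, 16]
  queue [15, 21] -> pop 15, enqueue [none], visited so far: [4, 16, 15]
  queue [21] -> pop 21, enqueue [43], visited so far: [4, 16, 15, 21]
  queue [43] -> pop 43, enqueue [46], visited so far: [4, 16, 15, 21, 43]
  queue [46] -> pop 46, enqueue [none], visited so far: [4, 16, 15, 21, 43, 46]
Result: [4, 16, 15, 21, 43, 46]


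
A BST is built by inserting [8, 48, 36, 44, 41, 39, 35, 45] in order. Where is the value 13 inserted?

Starting tree (level order): [8, None, 48, 36, None, 35, 44, None, None, 41, 45, 39]
Insertion path: 8 -> 48 -> 36 -> 35
Result: insert 13 as left child of 35
Final tree (level order): [8, None, 48, 36, None, 35, 44, 13, None, 41, 45, None, None, 39]


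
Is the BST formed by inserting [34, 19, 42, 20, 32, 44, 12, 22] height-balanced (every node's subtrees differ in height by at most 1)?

Tree (level-order array): [34, 19, 42, 12, 20, None, 44, None, None, None, 32, None, None, 22]
Definition: a tree is height-balanced if, at every node, |h(left) - h(right)| <= 1 (empty subtree has height -1).
Bottom-up per-node check:
  node 12: h_left=-1, h_right=-1, diff=0 [OK], height=0
  node 22: h_left=-1, h_right=-1, diff=0 [OK], height=0
  node 32: h_left=0, h_right=-1, diff=1 [OK], height=1
  node 20: h_left=-1, h_right=1, diff=2 [FAIL (|-1-1|=2 > 1)], height=2
  node 19: h_left=0, h_right=2, diff=2 [FAIL (|0-2|=2 > 1)], height=3
  node 44: h_left=-1, h_right=-1, diff=0 [OK], height=0
  node 42: h_left=-1, h_right=0, diff=1 [OK], height=1
  node 34: h_left=3, h_right=1, diff=2 [FAIL (|3-1|=2 > 1)], height=4
Node 20 violates the condition: |-1 - 1| = 2 > 1.
Result: Not balanced


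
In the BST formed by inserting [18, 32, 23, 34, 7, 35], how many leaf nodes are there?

Tree built from: [18, 32, 23, 34, 7, 35]
Tree (level-order array): [18, 7, 32, None, None, 23, 34, None, None, None, 35]
Rule: A leaf has 0 children.
Per-node child counts:
  node 18: 2 child(ren)
  node 7: 0 child(ren)
  node 32: 2 child(ren)
  node 23: 0 child(ren)
  node 34: 1 child(ren)
  node 35: 0 child(ren)
Matching nodes: [7, 23, 35]
Count of leaf nodes: 3


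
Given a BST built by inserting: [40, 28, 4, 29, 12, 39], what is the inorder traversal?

Tree insertion order: [40, 28, 4, 29, 12, 39]
Tree (level-order array): [40, 28, None, 4, 29, None, 12, None, 39]
Inorder traversal: [4, 12, 28, 29, 39, 40]


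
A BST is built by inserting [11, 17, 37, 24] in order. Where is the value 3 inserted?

Starting tree (level order): [11, None, 17, None, 37, 24]
Insertion path: 11
Result: insert 3 as left child of 11
Final tree (level order): [11, 3, 17, None, None, None, 37, 24]


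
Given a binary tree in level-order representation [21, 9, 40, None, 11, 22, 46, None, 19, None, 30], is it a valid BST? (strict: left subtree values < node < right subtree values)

Level-order array: [21, 9, 40, None, 11, 22, 46, None, 19, None, 30]
Validate using subtree bounds (lo, hi): at each node, require lo < value < hi,
then recurse left with hi=value and right with lo=value.
Preorder trace (stopping at first violation):
  at node 21 with bounds (-inf, +inf): OK
  at node 9 with bounds (-inf, 21): OK
  at node 11 with bounds (9, 21): OK
  at node 19 with bounds (11, 21): OK
  at node 40 with bounds (21, +inf): OK
  at node 22 with bounds (21, 40): OK
  at node 30 with bounds (22, 40): OK
  at node 46 with bounds (40, +inf): OK
No violation found at any node.
Result: Valid BST


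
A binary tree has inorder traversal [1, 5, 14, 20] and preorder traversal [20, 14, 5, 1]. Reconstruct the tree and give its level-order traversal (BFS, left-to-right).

Inorder:  [1, 5, 14, 20]
Preorder: [20, 14, 5, 1]
Algorithm: preorder visits root first, so consume preorder in order;
for each root, split the current inorder slice at that value into
left-subtree inorder and right-subtree inorder, then recurse.
Recursive splits:
  root=20; inorder splits into left=[1, 5, 14], right=[]
  root=14; inorder splits into left=[1, 5], right=[]
  root=5; inorder splits into left=[1], right=[]
  root=1; inorder splits into left=[], right=[]
Reconstructed level-order: [20, 14, 5, 1]


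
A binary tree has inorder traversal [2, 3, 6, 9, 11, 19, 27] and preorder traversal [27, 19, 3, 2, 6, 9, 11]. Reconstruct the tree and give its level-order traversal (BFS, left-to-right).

Inorder:  [2, 3, 6, 9, 11, 19, 27]
Preorder: [27, 19, 3, 2, 6, 9, 11]
Algorithm: preorder visits root first, so consume preorder in order;
for each root, split the current inorder slice at that value into
left-subtree inorder and right-subtree inorder, then recurse.
Recursive splits:
  root=27; inorder splits into left=[2, 3, 6, 9, 11, 19], right=[]
  root=19; inorder splits into left=[2, 3, 6, 9, 11], right=[]
  root=3; inorder splits into left=[2], right=[6, 9, 11]
  root=2; inorder splits into left=[], right=[]
  root=6; inorder splits into left=[], right=[9, 11]
  root=9; inorder splits into left=[], right=[11]
  root=11; inorder splits into left=[], right=[]
Reconstructed level-order: [27, 19, 3, 2, 6, 9, 11]


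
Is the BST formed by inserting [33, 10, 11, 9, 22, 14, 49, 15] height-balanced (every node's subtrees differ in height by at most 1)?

Tree (level-order array): [33, 10, 49, 9, 11, None, None, None, None, None, 22, 14, None, None, 15]
Definition: a tree is height-balanced if, at every node, |h(left) - h(right)| <= 1 (empty subtree has height -1).
Bottom-up per-node check:
  node 9: h_left=-1, h_right=-1, diff=0 [OK], height=0
  node 15: h_left=-1, h_right=-1, diff=0 [OK], height=0
  node 14: h_left=-1, h_right=0, diff=1 [OK], height=1
  node 22: h_left=1, h_right=-1, diff=2 [FAIL (|1--1|=2 > 1)], height=2
  node 11: h_left=-1, h_right=2, diff=3 [FAIL (|-1-2|=3 > 1)], height=3
  node 10: h_left=0, h_right=3, diff=3 [FAIL (|0-3|=3 > 1)], height=4
  node 49: h_left=-1, h_right=-1, diff=0 [OK], height=0
  node 33: h_left=4, h_right=0, diff=4 [FAIL (|4-0|=4 > 1)], height=5
Node 22 violates the condition: |1 - -1| = 2 > 1.
Result: Not balanced


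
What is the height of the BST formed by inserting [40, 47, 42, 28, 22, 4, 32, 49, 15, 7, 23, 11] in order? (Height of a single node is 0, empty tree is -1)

Insertion order: [40, 47, 42, 28, 22, 4, 32, 49, 15, 7, 23, 11]
Tree (level-order array): [40, 28, 47, 22, 32, 42, 49, 4, 23, None, None, None, None, None, None, None, 15, None, None, 7, None, None, 11]
Compute height bottom-up (empty subtree = -1):
  height(11) = 1 + max(-1, -1) = 0
  height(7) = 1 + max(-1, 0) = 1
  height(15) = 1 + max(1, -1) = 2
  height(4) = 1 + max(-1, 2) = 3
  height(23) = 1 + max(-1, -1) = 0
  height(22) = 1 + max(3, 0) = 4
  height(32) = 1 + max(-1, -1) = 0
  height(28) = 1 + max(4, 0) = 5
  height(42) = 1 + max(-1, -1) = 0
  height(49) = 1 + max(-1, -1) = 0
  height(47) = 1 + max(0, 0) = 1
  height(40) = 1 + max(5, 1) = 6
Height = 6


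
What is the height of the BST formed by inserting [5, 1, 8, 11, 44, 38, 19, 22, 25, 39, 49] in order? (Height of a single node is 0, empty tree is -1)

Insertion order: [5, 1, 8, 11, 44, 38, 19, 22, 25, 39, 49]
Tree (level-order array): [5, 1, 8, None, None, None, 11, None, 44, 38, 49, 19, 39, None, None, None, 22, None, None, None, 25]
Compute height bottom-up (empty subtree = -1):
  height(1) = 1 + max(-1, -1) = 0
  height(25) = 1 + max(-1, -1) = 0
  height(22) = 1 + max(-1, 0) = 1
  height(19) = 1 + max(-1, 1) = 2
  height(39) = 1 + max(-1, -1) = 0
  height(38) = 1 + max(2, 0) = 3
  height(49) = 1 + max(-1, -1) = 0
  height(44) = 1 + max(3, 0) = 4
  height(11) = 1 + max(-1, 4) = 5
  height(8) = 1 + max(-1, 5) = 6
  height(5) = 1 + max(0, 6) = 7
Height = 7


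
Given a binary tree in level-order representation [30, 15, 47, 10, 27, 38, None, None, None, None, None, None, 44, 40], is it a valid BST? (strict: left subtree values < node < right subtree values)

Level-order array: [30, 15, 47, 10, 27, 38, None, None, None, None, None, None, 44, 40]
Validate using subtree bounds (lo, hi): at each node, require lo < value < hi,
then recurse left with hi=value and right with lo=value.
Preorder trace (stopping at first violation):
  at node 30 with bounds (-inf, +inf): OK
  at node 15 with bounds (-inf, 30): OK
  at node 10 with bounds (-inf, 15): OK
  at node 27 with bounds (15, 30): OK
  at node 47 with bounds (30, +inf): OK
  at node 38 with bounds (30, 47): OK
  at node 44 with bounds (38, 47): OK
  at node 40 with bounds (38, 44): OK
No violation found at any node.
Result: Valid BST


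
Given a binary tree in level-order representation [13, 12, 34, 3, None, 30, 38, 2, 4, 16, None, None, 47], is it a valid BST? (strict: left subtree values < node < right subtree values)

Level-order array: [13, 12, 34, 3, None, 30, 38, 2, 4, 16, None, None, 47]
Validate using subtree bounds (lo, hi): at each node, require lo < value < hi,
then recurse left with hi=value and right with lo=value.
Preorder trace (stopping at first violation):
  at node 13 with bounds (-inf, +inf): OK
  at node 12 with bounds (-inf, 13): OK
  at node 3 with bounds (-inf, 12): OK
  at node 2 with bounds (-inf, 3): OK
  at node 4 with bounds (3, 12): OK
  at node 34 with bounds (13, +inf): OK
  at node 30 with bounds (13, 34): OK
  at node 16 with bounds (13, 30): OK
  at node 38 with bounds (34, +inf): OK
  at node 47 with bounds (38, +inf): OK
No violation found at any node.
Result: Valid BST


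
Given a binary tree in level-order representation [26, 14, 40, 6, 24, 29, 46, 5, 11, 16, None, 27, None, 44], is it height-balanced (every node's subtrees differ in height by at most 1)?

Tree (level-order array): [26, 14, 40, 6, 24, 29, 46, 5, 11, 16, None, 27, None, 44]
Definition: a tree is height-balanced if, at every node, |h(left) - h(right)| <= 1 (empty subtree has height -1).
Bottom-up per-node check:
  node 5: h_left=-1, h_right=-1, diff=0 [OK], height=0
  node 11: h_left=-1, h_right=-1, diff=0 [OK], height=0
  node 6: h_left=0, h_right=0, diff=0 [OK], height=1
  node 16: h_left=-1, h_right=-1, diff=0 [OK], height=0
  node 24: h_left=0, h_right=-1, diff=1 [OK], height=1
  node 14: h_left=1, h_right=1, diff=0 [OK], height=2
  node 27: h_left=-1, h_right=-1, diff=0 [OK], height=0
  node 29: h_left=0, h_right=-1, diff=1 [OK], height=1
  node 44: h_left=-1, h_right=-1, diff=0 [OK], height=0
  node 46: h_left=0, h_right=-1, diff=1 [OK], height=1
  node 40: h_left=1, h_right=1, diff=0 [OK], height=2
  node 26: h_left=2, h_right=2, diff=0 [OK], height=3
All nodes satisfy the balance condition.
Result: Balanced


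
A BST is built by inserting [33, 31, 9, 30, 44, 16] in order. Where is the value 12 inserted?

Starting tree (level order): [33, 31, 44, 9, None, None, None, None, 30, 16]
Insertion path: 33 -> 31 -> 9 -> 30 -> 16
Result: insert 12 as left child of 16
Final tree (level order): [33, 31, 44, 9, None, None, None, None, 30, 16, None, 12]


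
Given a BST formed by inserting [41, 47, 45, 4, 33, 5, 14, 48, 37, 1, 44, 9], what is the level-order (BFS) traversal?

Tree insertion order: [41, 47, 45, 4, 33, 5, 14, 48, 37, 1, 44, 9]
Tree (level-order array): [41, 4, 47, 1, 33, 45, 48, None, None, 5, 37, 44, None, None, None, None, 14, None, None, None, None, 9]
BFS from the root, enqueuing left then right child of each popped node:
  queue [41] -> pop 41, enqueue [4, 47], visited so far: [41]
  queue [4, 47] -> pop 4, enqueue [1, 33], visited so far: [41, 4]
  queue [47, 1, 33] -> pop 47, enqueue [45, 48], visited so far: [41, 4, 47]
  queue [1, 33, 45, 48] -> pop 1, enqueue [none], visited so far: [41, 4, 47, 1]
  queue [33, 45, 48] -> pop 33, enqueue [5, 37], visited so far: [41, 4, 47, 1, 33]
  queue [45, 48, 5, 37] -> pop 45, enqueue [44], visited so far: [41, 4, 47, 1, 33, 45]
  queue [48, 5, 37, 44] -> pop 48, enqueue [none], visited so far: [41, 4, 47, 1, 33, 45, 48]
  queue [5, 37, 44] -> pop 5, enqueue [14], visited so far: [41, 4, 47, 1, 33, 45, 48, 5]
  queue [37, 44, 14] -> pop 37, enqueue [none], visited so far: [41, 4, 47, 1, 33, 45, 48, 5, 37]
  queue [44, 14] -> pop 44, enqueue [none], visited so far: [41, 4, 47, 1, 33, 45, 48, 5, 37, 44]
  queue [14] -> pop 14, enqueue [9], visited so far: [41, 4, 47, 1, 33, 45, 48, 5, 37, 44, 14]
  queue [9] -> pop 9, enqueue [none], visited so far: [41, 4, 47, 1, 33, 45, 48, 5, 37, 44, 14, 9]
Result: [41, 4, 47, 1, 33, 45, 48, 5, 37, 44, 14, 9]


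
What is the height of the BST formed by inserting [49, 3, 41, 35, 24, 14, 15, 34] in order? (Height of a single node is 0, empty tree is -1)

Insertion order: [49, 3, 41, 35, 24, 14, 15, 34]
Tree (level-order array): [49, 3, None, None, 41, 35, None, 24, None, 14, 34, None, 15]
Compute height bottom-up (empty subtree = -1):
  height(15) = 1 + max(-1, -1) = 0
  height(14) = 1 + max(-1, 0) = 1
  height(34) = 1 + max(-1, -1) = 0
  height(24) = 1 + max(1, 0) = 2
  height(35) = 1 + max(2, -1) = 3
  height(41) = 1 + max(3, -1) = 4
  height(3) = 1 + max(-1, 4) = 5
  height(49) = 1 + max(5, -1) = 6
Height = 6


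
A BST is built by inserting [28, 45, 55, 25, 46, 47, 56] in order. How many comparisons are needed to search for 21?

Search path for 21: 28 -> 25
Found: False
Comparisons: 2


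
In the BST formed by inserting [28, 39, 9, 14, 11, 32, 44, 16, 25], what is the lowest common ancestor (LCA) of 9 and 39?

Tree insertion order: [28, 39, 9, 14, 11, 32, 44, 16, 25]
Tree (level-order array): [28, 9, 39, None, 14, 32, 44, 11, 16, None, None, None, None, None, None, None, 25]
In a BST, the LCA of p=9, q=39 is the first node v on the
root-to-leaf path with p <= v <= q (go left if both < v, right if both > v).
Walk from root:
  at 28: 9 <= 28 <= 39, this is the LCA
LCA = 28


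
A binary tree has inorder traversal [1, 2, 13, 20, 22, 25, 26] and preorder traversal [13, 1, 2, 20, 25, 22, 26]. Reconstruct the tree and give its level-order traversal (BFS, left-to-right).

Inorder:  [1, 2, 13, 20, 22, 25, 26]
Preorder: [13, 1, 2, 20, 25, 22, 26]
Algorithm: preorder visits root first, so consume preorder in order;
for each root, split the current inorder slice at that value into
left-subtree inorder and right-subtree inorder, then recurse.
Recursive splits:
  root=13; inorder splits into left=[1, 2], right=[20, 22, 25, 26]
  root=1; inorder splits into left=[], right=[2]
  root=2; inorder splits into left=[], right=[]
  root=20; inorder splits into left=[], right=[22, 25, 26]
  root=25; inorder splits into left=[22], right=[26]
  root=22; inorder splits into left=[], right=[]
  root=26; inorder splits into left=[], right=[]
Reconstructed level-order: [13, 1, 20, 2, 25, 22, 26]


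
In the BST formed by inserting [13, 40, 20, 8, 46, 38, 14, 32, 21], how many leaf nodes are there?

Tree built from: [13, 40, 20, 8, 46, 38, 14, 32, 21]
Tree (level-order array): [13, 8, 40, None, None, 20, 46, 14, 38, None, None, None, None, 32, None, 21]
Rule: A leaf has 0 children.
Per-node child counts:
  node 13: 2 child(ren)
  node 8: 0 child(ren)
  node 40: 2 child(ren)
  node 20: 2 child(ren)
  node 14: 0 child(ren)
  node 38: 1 child(ren)
  node 32: 1 child(ren)
  node 21: 0 child(ren)
  node 46: 0 child(ren)
Matching nodes: [8, 14, 21, 46]
Count of leaf nodes: 4


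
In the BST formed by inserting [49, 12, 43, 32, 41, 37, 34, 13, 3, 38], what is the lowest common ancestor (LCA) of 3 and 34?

Tree insertion order: [49, 12, 43, 32, 41, 37, 34, 13, 3, 38]
Tree (level-order array): [49, 12, None, 3, 43, None, None, 32, None, 13, 41, None, None, 37, None, 34, 38]
In a BST, the LCA of p=3, q=34 is the first node v on the
root-to-leaf path with p <= v <= q (go left if both < v, right if both > v).
Walk from root:
  at 49: both 3 and 34 < 49, go left
  at 12: 3 <= 12 <= 34, this is the LCA
LCA = 12


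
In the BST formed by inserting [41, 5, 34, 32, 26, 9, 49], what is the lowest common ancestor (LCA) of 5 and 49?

Tree insertion order: [41, 5, 34, 32, 26, 9, 49]
Tree (level-order array): [41, 5, 49, None, 34, None, None, 32, None, 26, None, 9]
In a BST, the LCA of p=5, q=49 is the first node v on the
root-to-leaf path with p <= v <= q (go left if both < v, right if both > v).
Walk from root:
  at 41: 5 <= 41 <= 49, this is the LCA
LCA = 41


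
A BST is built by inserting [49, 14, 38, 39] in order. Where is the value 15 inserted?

Starting tree (level order): [49, 14, None, None, 38, None, 39]
Insertion path: 49 -> 14 -> 38
Result: insert 15 as left child of 38
Final tree (level order): [49, 14, None, None, 38, 15, 39]


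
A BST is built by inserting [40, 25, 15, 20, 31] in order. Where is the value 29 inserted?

Starting tree (level order): [40, 25, None, 15, 31, None, 20]
Insertion path: 40 -> 25 -> 31
Result: insert 29 as left child of 31
Final tree (level order): [40, 25, None, 15, 31, None, 20, 29]


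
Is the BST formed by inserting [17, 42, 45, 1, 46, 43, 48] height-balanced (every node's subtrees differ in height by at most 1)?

Tree (level-order array): [17, 1, 42, None, None, None, 45, 43, 46, None, None, None, 48]
Definition: a tree is height-balanced if, at every node, |h(left) - h(right)| <= 1 (empty subtree has height -1).
Bottom-up per-node check:
  node 1: h_left=-1, h_right=-1, diff=0 [OK], height=0
  node 43: h_left=-1, h_right=-1, diff=0 [OK], height=0
  node 48: h_left=-1, h_right=-1, diff=0 [OK], height=0
  node 46: h_left=-1, h_right=0, diff=1 [OK], height=1
  node 45: h_left=0, h_right=1, diff=1 [OK], height=2
  node 42: h_left=-1, h_right=2, diff=3 [FAIL (|-1-2|=3 > 1)], height=3
  node 17: h_left=0, h_right=3, diff=3 [FAIL (|0-3|=3 > 1)], height=4
Node 42 violates the condition: |-1 - 2| = 3 > 1.
Result: Not balanced


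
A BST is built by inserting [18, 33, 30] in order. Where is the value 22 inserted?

Starting tree (level order): [18, None, 33, 30]
Insertion path: 18 -> 33 -> 30
Result: insert 22 as left child of 30
Final tree (level order): [18, None, 33, 30, None, 22]


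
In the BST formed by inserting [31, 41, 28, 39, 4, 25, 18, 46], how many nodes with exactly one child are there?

Tree built from: [31, 41, 28, 39, 4, 25, 18, 46]
Tree (level-order array): [31, 28, 41, 4, None, 39, 46, None, 25, None, None, None, None, 18]
Rule: These are nodes with exactly 1 non-null child.
Per-node child counts:
  node 31: 2 child(ren)
  node 28: 1 child(ren)
  node 4: 1 child(ren)
  node 25: 1 child(ren)
  node 18: 0 child(ren)
  node 41: 2 child(ren)
  node 39: 0 child(ren)
  node 46: 0 child(ren)
Matching nodes: [28, 4, 25]
Count of nodes with exactly one child: 3


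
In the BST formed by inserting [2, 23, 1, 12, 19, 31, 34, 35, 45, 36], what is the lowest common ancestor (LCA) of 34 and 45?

Tree insertion order: [2, 23, 1, 12, 19, 31, 34, 35, 45, 36]
Tree (level-order array): [2, 1, 23, None, None, 12, 31, None, 19, None, 34, None, None, None, 35, None, 45, 36]
In a BST, the LCA of p=34, q=45 is the first node v on the
root-to-leaf path with p <= v <= q (go left if both < v, right if both > v).
Walk from root:
  at 2: both 34 and 45 > 2, go right
  at 23: both 34 and 45 > 23, go right
  at 31: both 34 and 45 > 31, go right
  at 34: 34 <= 34 <= 45, this is the LCA
LCA = 34
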